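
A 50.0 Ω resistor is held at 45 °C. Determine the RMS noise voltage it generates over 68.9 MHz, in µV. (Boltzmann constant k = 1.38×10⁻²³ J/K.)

7.78 µV

T = 45 °C + 273.15 = 318.15 K
V_n = √(4kTRB)
4kTRB = 4 × 1.38×10⁻²³ × 318.15 × 5.00×10¹ × 6.89×10⁷ = 6.05×10⁻¹¹ V²
V_n = √(6.05×10⁻¹¹) = 7.78×10⁻⁶ V = 7.78 µV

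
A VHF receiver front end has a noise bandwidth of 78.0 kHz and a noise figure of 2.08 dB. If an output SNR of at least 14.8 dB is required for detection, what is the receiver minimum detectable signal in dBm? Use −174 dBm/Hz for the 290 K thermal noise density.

Sensitivity = −174 + 10 log₁₀(B) + NF + SNR_min
= −174 + 48.92 + 2.08 + 14.8
= −108.20 dBm → −108.2 dBm

−108.2 dBm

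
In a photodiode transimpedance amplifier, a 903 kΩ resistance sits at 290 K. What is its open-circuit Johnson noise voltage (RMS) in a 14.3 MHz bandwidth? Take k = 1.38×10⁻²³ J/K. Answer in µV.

V_n = √(4kTRB)
4kTRB = 4 × 1.38×10⁻²³ × 290 × 9.03×10⁵ × 1.43×10⁷ = 2.07×10⁻⁷ V²
V_n = √(2.07×10⁻⁷) = 4.55×10⁻⁴ V = 455 µV

455 µV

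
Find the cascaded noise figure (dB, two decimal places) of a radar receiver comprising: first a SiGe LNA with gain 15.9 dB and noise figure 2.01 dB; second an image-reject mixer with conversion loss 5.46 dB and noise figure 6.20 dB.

2.23 dB

Convert to linear (a loss of L dB is a gain of −L dB): F_i = 10^(NF_i/10), G_i = 10^(G_i,dB/10)
  Stage 1: F_1 = 10^(2.01/10) = 1.589, G_1 = 10^(15.9/10) = 38.90
  Stage 2: F_2 = 10^(6.20/10) = 4.169, G_2 = 10^(−5.46/10) = 0.2844
Friis cascade:
  F = 1.589 + (4.169 − 1)/38.90 = 1.670
NF = 10 log₁₀(1.670) = 2.23 dB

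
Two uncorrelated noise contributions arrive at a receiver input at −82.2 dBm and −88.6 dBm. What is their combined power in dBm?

−81.3 dBm

Convert to linear, add, convert back:
P₁ = 6.03×10⁻¹² W, P₂ = 1.38×10⁻¹² W
P_tot = 7.41×10⁻¹² W → 10 log₁₀(P_tot / 10⁻³) = −81.3 dBm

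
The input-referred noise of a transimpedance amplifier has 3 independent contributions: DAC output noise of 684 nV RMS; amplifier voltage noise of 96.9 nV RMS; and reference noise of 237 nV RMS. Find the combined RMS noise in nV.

730 nV

Uncorrelated sources add in power (mean-square): V_tot = √(ΣV_i²)
V_tot = √[(6.84×10⁻⁷)² + (9.69×10⁻⁸)² + (2.37×10⁻⁷)²] = 7.30×10⁻⁷ V = 730 nV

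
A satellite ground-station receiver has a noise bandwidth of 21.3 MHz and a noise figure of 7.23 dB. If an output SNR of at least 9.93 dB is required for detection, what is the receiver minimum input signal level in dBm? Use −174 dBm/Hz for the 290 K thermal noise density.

−83.6 dBm

Sensitivity = −174 + 10 log₁₀(B) + NF + SNR_min
= −174 + 73.28 + 7.23 + 9.93
= −83.56 dBm → −83.6 dBm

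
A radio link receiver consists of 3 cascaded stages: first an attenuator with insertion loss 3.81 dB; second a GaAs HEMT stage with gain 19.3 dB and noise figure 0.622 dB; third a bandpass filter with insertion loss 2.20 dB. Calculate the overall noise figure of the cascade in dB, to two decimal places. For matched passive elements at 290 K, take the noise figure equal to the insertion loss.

Convert to linear (a loss of L dB is a gain of −L dB): F_i = 10^(NF_i/10), G_i = 10^(G_i,dB/10)
  Stage 1: F_1 = 10^(3.81/10) = 2.404, G_1 = 10^(−3.81/10) = 0.4159
  Stage 2: F_2 = 10^(0.622/10) = 1.154, G_2 = 10^(19.3/10) = 85.11
  Stage 3: F_3 = 10^(2.20/10) = 1.660, G_3 = 10^(−2.20/10) = 0.6026
Friis cascade:
  F = 2.404 + (1.154 − 1)/0.4159 + (1.660 − 1)/35.40 = 2.793
NF = 10 log₁₀(2.793) = 4.46 dB

4.46 dB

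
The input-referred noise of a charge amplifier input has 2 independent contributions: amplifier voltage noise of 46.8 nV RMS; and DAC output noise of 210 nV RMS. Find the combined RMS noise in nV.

Uncorrelated sources add in power (mean-square): V_tot = √(ΣV_i²)
V_tot = √[(4.68×10⁻⁸)² + (2.10×10⁻⁷)²] = 2.15×10⁻⁷ V = 215 nV

215 nV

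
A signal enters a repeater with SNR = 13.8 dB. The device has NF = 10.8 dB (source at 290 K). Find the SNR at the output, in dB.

By definition F = SNR_in/SNR_out, so in dB: SNR_out = SNR_in − NF
SNR_out = 13.8 − 10.8 = 3.0 dB

3.0 dB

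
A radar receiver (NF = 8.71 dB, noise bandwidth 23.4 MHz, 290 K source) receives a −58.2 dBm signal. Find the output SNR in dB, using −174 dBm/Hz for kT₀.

Noise floor: N = −174 + 10 log₁₀(B) + NF
10 log₁₀(2.34×10⁷) = 73.69 dB
N = −174 + 73.69 + 8.71 = −91.60 dBm
SNR = P_sig − N = −58.2 − (−91.60) = 33.40 dB → 33.4 dB

33.4 dB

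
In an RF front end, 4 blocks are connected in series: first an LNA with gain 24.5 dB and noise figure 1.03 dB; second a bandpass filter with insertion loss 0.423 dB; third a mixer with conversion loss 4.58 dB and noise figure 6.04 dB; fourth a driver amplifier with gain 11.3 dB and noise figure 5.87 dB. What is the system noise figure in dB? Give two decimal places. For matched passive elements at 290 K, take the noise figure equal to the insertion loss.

1.18 dB

Convert to linear (a loss of L dB is a gain of −L dB): F_i = 10^(NF_i/10), G_i = 10^(G_i,dB/10)
  Stage 1: F_1 = 10^(1.03/10) = 1.268, G_1 = 10^(24.5/10) = 281.8
  Stage 2: F_2 = 10^(0.423/10) = 1.102, G_2 = 10^(−0.423/10) = 0.9072
  Stage 3: F_3 = 10^(6.04/10) = 4.018, G_3 = 10^(−4.58/10) = 0.3483
  Stage 4: F_4 = 10^(5.87/10) = 3.864, G_4 = 10^(11.3/10) = 13.49
Friis cascade:
  F = 1.268 + (1.102 − 1)/281.8 + (4.018 − 1)/255.7 + (3.864 − 1)/89.06 = 1.312
NF = 10 log₁₀(1.312) = 1.18 dB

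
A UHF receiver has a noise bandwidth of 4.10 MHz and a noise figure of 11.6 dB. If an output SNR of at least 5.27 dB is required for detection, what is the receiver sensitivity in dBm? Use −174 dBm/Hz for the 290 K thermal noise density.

−91.0 dBm

Sensitivity = −174 + 10 log₁₀(B) + NF + SNR_min
= −174 + 66.13 + 11.6 + 5.27
= −91.00 dBm → −91.0 dBm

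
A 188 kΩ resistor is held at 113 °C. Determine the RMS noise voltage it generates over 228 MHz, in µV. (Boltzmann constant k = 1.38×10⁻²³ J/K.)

956 µV

T = 113 °C + 273.15 = 386.15 K
V_n = √(4kTRB)
4kTRB = 4 × 1.38×10⁻²³ × 386.15 × 1.88×10⁵ × 2.28×10⁸ = 9.14×10⁻⁷ V²
V_n = √(9.14×10⁻⁷) = 9.56×10⁻⁴ V = 956 µV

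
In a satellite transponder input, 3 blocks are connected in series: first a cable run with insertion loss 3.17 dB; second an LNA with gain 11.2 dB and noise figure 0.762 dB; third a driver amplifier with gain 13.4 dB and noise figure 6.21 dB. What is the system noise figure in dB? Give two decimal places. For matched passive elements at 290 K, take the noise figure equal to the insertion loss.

Convert to linear (a loss of L dB is a gain of −L dB): F_i = 10^(NF_i/10), G_i = 10^(G_i,dB/10)
  Stage 1: F_1 = 10^(3.17/10) = 2.075, G_1 = 10^(−3.17/10) = 0.4819
  Stage 2: F_2 = 10^(0.762/10) = 1.192, G_2 = 10^(11.2/10) = 13.18
  Stage 3: F_3 = 10^(6.21/10) = 4.178, G_3 = 10^(13.4/10) = 21.88
Friis cascade:
  F = 2.075 + (1.192 − 1)/0.4819 + (4.178 − 1)/6.353 = 2.973
NF = 10 log₁₀(2.973) = 4.73 dB

4.73 dB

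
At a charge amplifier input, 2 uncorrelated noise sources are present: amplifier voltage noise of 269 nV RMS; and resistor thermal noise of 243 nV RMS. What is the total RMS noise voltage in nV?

Uncorrelated sources add in power (mean-square): V_tot = √(ΣV_i²)
V_tot = √[(2.69×10⁻⁷)² + (2.43×10⁻⁷)²] = 3.63×10⁻⁷ V = 363 nV

363 nV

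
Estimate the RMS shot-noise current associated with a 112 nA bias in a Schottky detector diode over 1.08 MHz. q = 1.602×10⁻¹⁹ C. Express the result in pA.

197 pA

I_n = √(2qI·B)
2qI·B = 2 × 1.602×10⁻¹⁹ × 1.12×10⁻⁷ × 1.08×10⁶ = 3.88×10⁻²⁰ A²
I_n = √(3.88×10⁻²⁰) = 1.97×10⁻¹⁰ A = 197 pA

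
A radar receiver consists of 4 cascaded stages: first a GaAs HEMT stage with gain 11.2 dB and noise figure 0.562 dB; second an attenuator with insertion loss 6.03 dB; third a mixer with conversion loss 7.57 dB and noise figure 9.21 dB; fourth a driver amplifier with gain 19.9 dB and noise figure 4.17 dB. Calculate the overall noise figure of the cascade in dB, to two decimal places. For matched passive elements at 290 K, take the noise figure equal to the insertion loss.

8.06 dB

Convert to linear (a loss of L dB is a gain of −L dB): F_i = 10^(NF_i/10), G_i = 10^(G_i,dB/10)
  Stage 1: F_1 = 10^(0.562/10) = 1.138, G_1 = 10^(11.2/10) = 13.18
  Stage 2: F_2 = 10^(6.03/10) = 4.009, G_2 = 10^(−6.03/10) = 0.2495
  Stage 3: F_3 = 10^(9.21/10) = 8.337, G_3 = 10^(−7.57/10) = 0.1750
  Stage 4: F_4 = 10^(4.17/10) = 2.612, G_4 = 10^(19.9/10) = 97.72
Friis cascade:
  F = 1.138 + (4.009 − 1)/13.18 + (8.337 − 1)/3.289 + (2.612 − 1)/0.5754 = 6.399
NF = 10 log₁₀(6.399) = 8.06 dB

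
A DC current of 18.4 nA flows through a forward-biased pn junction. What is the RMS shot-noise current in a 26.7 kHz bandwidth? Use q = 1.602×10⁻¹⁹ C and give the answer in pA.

I_n = √(2qI·B)
2qI·B = 2 × 1.602×10⁻¹⁹ × 1.84×10⁻⁸ × 2.67×10⁴ = 1.57×10⁻²² A²
I_n = √(1.57×10⁻²²) = 1.25×10⁻¹¹ A = 12.5 pA

12.5 pA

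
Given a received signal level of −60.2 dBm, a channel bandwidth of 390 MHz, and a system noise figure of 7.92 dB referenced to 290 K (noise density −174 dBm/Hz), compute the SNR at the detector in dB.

Noise floor: N = −174 + 10 log₁₀(B) + NF
10 log₁₀(3.90×10⁸) = 85.91 dB
N = −174 + 85.91 + 7.92 = −80.17 dBm
SNR = P_sig − N = −60.2 − (−80.17) = 19.97 dB → 20.0 dB

20.0 dB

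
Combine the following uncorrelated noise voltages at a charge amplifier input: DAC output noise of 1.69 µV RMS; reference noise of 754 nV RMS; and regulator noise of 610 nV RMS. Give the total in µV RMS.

Uncorrelated sources add in power (mean-square): V_tot = √(ΣV_i²)
V_tot = √[(1.69×10⁻⁶)² + (7.54×10⁻⁷)² + (6.10×10⁻⁷)²] = 1.95×10⁻⁶ V = 1.95 µV

1.95 µV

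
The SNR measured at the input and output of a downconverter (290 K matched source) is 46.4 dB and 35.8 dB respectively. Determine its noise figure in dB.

NF (dB) = SNR_in(dB) − SNR_out(dB) when the source is at T₀
NF = 46.4 − 35.8 = 10.6 dB

10.6 dB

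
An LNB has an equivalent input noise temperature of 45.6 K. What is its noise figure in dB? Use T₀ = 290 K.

F = 1 + T_e/T₀ = 1 + 45.6/290 = 1.15724
NF = 10 log₁₀(1.15724) = 0.634 dB

0.634 dB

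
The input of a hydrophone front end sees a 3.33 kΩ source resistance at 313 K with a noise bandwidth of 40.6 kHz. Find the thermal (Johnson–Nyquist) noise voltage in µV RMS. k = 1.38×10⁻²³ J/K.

V_n = √(4kTRB)
4kTRB = 4 × 1.38×10⁻²³ × 313 × 3.33×10³ × 4.06×10⁴ = 2.34×10⁻¹² V²
V_n = √(2.34×10⁻¹²) = 1.53×10⁻⁶ V = 1.53 µV

1.53 µV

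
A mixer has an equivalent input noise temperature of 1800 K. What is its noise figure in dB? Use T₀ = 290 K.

8.58 dB

F = 1 + T_e/T₀ = 1 + 1800/290 = 7.2069
NF = 10 log₁₀(7.2069) = 8.58 dB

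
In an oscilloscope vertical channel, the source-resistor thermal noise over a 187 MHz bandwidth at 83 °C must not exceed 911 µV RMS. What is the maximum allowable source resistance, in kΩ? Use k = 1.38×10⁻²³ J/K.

226 kΩ

T = 83 °C + 273.15 = 356.15 K
Johnson–Nyquist: V_n = √(4kTRB) ⇒ R = V_n² / (4kTB)
4kTB = 4 × 1.38×10⁻²³ × 356.15 × 1.87×10⁸ = 3.68×10⁻¹²
R = (9.11×10⁻⁴)² / 3.68×10⁻¹² = 2.26×10⁵ Ω = 226 kΩ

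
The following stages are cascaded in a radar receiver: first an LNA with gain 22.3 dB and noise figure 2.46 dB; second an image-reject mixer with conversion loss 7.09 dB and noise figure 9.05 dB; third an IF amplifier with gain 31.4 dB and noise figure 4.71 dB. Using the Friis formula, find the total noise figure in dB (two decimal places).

Convert to linear (a loss of L dB is a gain of −L dB): F_i = 10^(NF_i/10), G_i = 10^(G_i,dB/10)
  Stage 1: F_1 = 10^(2.46/10) = 1.762, G_1 = 10^(22.3/10) = 169.8
  Stage 2: F_2 = 10^(9.05/10) = 8.035, G_2 = 10^(−7.09/10) = 0.1954
  Stage 3: F_3 = 10^(4.71/10) = 2.958, G_3 = 10^(31.4/10) = 1380
Friis cascade:
  F = 1.762 + (8.035 − 1)/169.8 + (2.958 − 1)/33.19 = 1.862
NF = 10 log₁₀(1.862) = 2.70 dB

2.70 dB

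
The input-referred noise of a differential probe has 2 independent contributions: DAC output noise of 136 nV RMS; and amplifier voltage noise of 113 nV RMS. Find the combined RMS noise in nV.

177 nV

Uncorrelated sources add in power (mean-square): V_tot = √(ΣV_i²)
V_tot = √[(1.36×10⁻⁷)² + (1.13×10⁻⁷)²] = 1.77×10⁻⁷ V = 177 nV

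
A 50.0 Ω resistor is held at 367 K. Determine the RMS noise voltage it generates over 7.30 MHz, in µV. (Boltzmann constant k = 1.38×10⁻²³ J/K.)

2.72 µV

V_n = √(4kTRB)
4kTRB = 4 × 1.38×10⁻²³ × 367 × 5.00×10¹ × 7.30×10⁶ = 7.39×10⁻¹² V²
V_n = √(7.39×10⁻¹²) = 2.72×10⁻⁶ V = 2.72 µV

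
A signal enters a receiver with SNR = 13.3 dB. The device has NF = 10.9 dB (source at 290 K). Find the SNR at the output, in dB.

2.4 dB

By definition F = SNR_in/SNR_out, so in dB: SNR_out = SNR_in − NF
SNR_out = 13.3 − 10.9 = 2.4 dB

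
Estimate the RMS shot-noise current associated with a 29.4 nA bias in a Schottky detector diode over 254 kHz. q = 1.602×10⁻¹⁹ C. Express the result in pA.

48.9 pA

I_n = √(2qI·B)
2qI·B = 2 × 1.602×10⁻¹⁹ × 2.94×10⁻⁸ × 2.54×10⁵ = 2.39×10⁻²¹ A²
I_n = √(2.39×10⁻²¹) = 4.89×10⁻¹¹ A = 48.9 pA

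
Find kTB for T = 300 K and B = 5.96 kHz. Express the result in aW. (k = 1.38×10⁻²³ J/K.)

24.7 aW

P_n = kTB = 1.38×10⁻²³ × 300 × 5.96×10³ = 2.47×10⁻¹⁷ W = 24.7 aW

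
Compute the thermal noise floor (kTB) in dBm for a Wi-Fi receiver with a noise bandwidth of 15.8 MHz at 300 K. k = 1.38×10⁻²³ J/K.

−101.8 dBm

P_n = kTB = 1.38×10⁻²³ × 300 × 1.58×10⁷ = 6.54×10⁻¹⁴ W
In dBm: 10 log₁₀(6.54×10⁻¹⁴ / 10⁻³) = −101.8 dBm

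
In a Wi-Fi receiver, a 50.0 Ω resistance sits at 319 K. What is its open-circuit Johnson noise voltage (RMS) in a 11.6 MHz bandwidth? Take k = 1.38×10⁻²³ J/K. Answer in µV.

3.20 µV

V_n = √(4kTRB)
4kTRB = 4 × 1.38×10⁻²³ × 319 × 5.00×10¹ × 1.16×10⁷ = 1.02×10⁻¹¹ V²
V_n = √(1.02×10⁻¹¹) = 3.20×10⁻⁶ V = 3.20 µV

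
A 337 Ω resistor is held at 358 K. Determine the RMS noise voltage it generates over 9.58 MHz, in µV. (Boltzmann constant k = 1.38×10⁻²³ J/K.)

7.99 µV

V_n = √(4kTRB)
4kTRB = 4 × 1.38×10⁻²³ × 358 × 3.37×10² × 9.58×10⁶ = 6.38×10⁻¹¹ V²
V_n = √(6.38×10⁻¹¹) = 7.99×10⁻⁶ V = 7.99 µV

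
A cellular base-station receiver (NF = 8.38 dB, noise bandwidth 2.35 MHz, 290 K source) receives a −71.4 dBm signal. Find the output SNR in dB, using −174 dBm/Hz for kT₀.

30.5 dB

Noise floor: N = −174 + 10 log₁₀(B) + NF
10 log₁₀(2.35×10⁶) = 63.71 dB
N = −174 + 63.71 + 8.38 = −101.91 dBm
SNR = P_sig − N = −71.4 − (−101.91) = 30.51 dB → 30.5 dB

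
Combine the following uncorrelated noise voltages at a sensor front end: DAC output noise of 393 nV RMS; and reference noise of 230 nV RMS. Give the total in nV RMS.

455 nV

Uncorrelated sources add in power (mean-square): V_tot = √(ΣV_i²)
V_tot = √[(3.93×10⁻⁷)² + (2.30×10⁻⁷)²] = 4.55×10⁻⁷ V = 455 nV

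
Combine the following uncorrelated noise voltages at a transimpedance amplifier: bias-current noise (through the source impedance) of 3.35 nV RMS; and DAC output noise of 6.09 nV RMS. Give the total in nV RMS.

Uncorrelated sources add in power (mean-square): V_tot = √(ΣV_i²)
V_tot = √[(3.35×10⁻⁹)² + (6.09×10⁻⁹)²] = 6.95×10⁻⁹ V = 6.95 nV

6.95 nV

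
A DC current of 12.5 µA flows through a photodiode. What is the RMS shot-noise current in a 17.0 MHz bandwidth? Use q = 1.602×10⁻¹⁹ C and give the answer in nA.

8.25 nA

I_n = √(2qI·B)
2qI·B = 2 × 1.602×10⁻¹⁹ × 1.25×10⁻⁵ × 1.70×10⁷ = 6.81×10⁻¹⁷ A²
I_n = √(6.81×10⁻¹⁷) = 8.25×10⁻⁹ A = 8.25 nA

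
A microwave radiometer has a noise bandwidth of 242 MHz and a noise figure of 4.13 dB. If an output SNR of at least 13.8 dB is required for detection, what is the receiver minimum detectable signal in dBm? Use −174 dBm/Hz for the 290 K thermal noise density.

Sensitivity = −174 + 10 log₁₀(B) + NF + SNR_min
= −174 + 83.84 + 4.13 + 13.8
= −72.23 dBm → −72.2 dBm

−72.2 dBm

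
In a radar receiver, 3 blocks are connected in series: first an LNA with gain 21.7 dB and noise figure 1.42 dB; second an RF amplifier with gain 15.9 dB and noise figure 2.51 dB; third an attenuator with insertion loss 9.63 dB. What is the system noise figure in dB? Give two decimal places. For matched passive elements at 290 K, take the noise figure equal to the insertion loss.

1.44 dB

Convert to linear (a loss of L dB is a gain of −L dB): F_i = 10^(NF_i/10), G_i = 10^(G_i,dB/10)
  Stage 1: F_1 = 10^(1.42/10) = 1.387, G_1 = 10^(21.7/10) = 147.9
  Stage 2: F_2 = 10^(2.51/10) = 1.782, G_2 = 10^(15.9/10) = 38.90
  Stage 3: F_3 = 10^(9.63/10) = 9.183, G_3 = 10^(−9.63/10) = 0.1089
Friis cascade:
  F = 1.387 + (1.782 − 1)/147.9 + (9.183 − 1)/5754 = 1.393
NF = 10 log₁₀(1.393) = 1.44 dB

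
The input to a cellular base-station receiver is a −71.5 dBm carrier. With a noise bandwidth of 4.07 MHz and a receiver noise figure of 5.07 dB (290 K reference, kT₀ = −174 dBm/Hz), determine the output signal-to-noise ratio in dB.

Noise floor: N = −174 + 10 log₁₀(B) + NF
10 log₁₀(4.07×10⁶) = 66.1 dB
N = −174 + 66.1 + 5.07 = −102.83 dBm
SNR = P_sig − N = −71.5 − (−102.83) = 31.33 dB → 31.3 dB

31.3 dB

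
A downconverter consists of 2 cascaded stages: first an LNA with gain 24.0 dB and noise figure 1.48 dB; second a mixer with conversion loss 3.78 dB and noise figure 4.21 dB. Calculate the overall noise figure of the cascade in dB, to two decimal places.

Convert to linear (a loss of L dB is a gain of −L dB): F_i = 10^(NF_i/10), G_i = 10^(G_i,dB/10)
  Stage 1: F_1 = 10^(1.48/10) = 1.406, G_1 = 10^(24.0/10) = 251.2
  Stage 2: F_2 = 10^(4.21/10) = 2.636, G_2 = 10^(−3.78/10) = 0.4188
Friis cascade:
  F = 1.406 + (2.636 − 1)/251.2 = 1.413
NF = 10 log₁₀(1.413) = 1.50 dB

1.50 dB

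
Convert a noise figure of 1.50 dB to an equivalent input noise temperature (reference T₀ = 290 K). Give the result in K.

F = 10^(1.50/10) = 1.41254
T_e = (F − 1)·T₀ = (1.41254 − 1) × 290 = 120 K

120 K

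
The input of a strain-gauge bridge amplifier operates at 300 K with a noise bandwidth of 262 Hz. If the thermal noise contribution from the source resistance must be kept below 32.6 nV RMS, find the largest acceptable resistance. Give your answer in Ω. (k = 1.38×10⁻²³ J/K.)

245 Ω

Johnson–Nyquist: V_n = √(4kTRB) ⇒ R = V_n² / (4kTB)
4kTB = 4 × 1.38×10⁻²³ × 300 × 2.62×10² = 4.34×10⁻¹⁸
R = (3.26×10⁻⁸)² / 4.34×10⁻¹⁸ = 2.45×10² Ω = 245 Ω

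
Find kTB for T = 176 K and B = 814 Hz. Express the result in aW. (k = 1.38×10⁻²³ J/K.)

P_n = kTB = 1.38×10⁻²³ × 176 × 8.14×10² = 1.98×10⁻¹⁸ W = 1.98 aW

1.98 aW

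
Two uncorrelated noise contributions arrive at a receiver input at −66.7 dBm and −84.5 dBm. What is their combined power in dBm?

−66.6 dBm

Convert to linear, add, convert back:
P₁ = 2.14×10⁻¹⁰ W, P₂ = 3.55×10⁻¹² W
P_tot = 2.17×10⁻¹⁰ W → 10 log₁₀(P_tot / 10⁻³) = −66.6 dBm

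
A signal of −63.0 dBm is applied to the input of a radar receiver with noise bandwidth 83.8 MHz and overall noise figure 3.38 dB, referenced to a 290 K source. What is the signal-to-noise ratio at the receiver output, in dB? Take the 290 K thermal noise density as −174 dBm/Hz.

28.4 dB

Noise floor: N = −174 + 10 log₁₀(B) + NF
10 log₁₀(8.38×10⁷) = 79.23 dB
N = −174 + 79.23 + 3.38 = −91.39 dBm
SNR = P_sig − N = −63.0 − (−91.39) = 28.39 dB → 28.4 dB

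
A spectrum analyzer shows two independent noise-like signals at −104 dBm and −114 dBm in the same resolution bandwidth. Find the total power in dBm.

Convert to linear, add, convert back:
P₁ = 3.98×10⁻¹⁴ W, P₂ = 3.98×10⁻¹⁵ W
P_tot = 4.38×10⁻¹⁴ W → 10 log₁₀(P_tot / 10⁻³) = −103.6 dBm

−103.6 dBm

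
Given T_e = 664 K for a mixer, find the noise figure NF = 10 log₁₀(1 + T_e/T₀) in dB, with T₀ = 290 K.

F = 1 + T_e/T₀ = 1 + 664/290 = 3.28966
NF = 10 log₁₀(3.28966) = 5.17 dB

5.17 dB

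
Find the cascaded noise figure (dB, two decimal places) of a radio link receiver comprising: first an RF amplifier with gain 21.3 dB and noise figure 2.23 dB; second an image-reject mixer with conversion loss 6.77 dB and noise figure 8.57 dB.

2.35 dB

Convert to linear (a loss of L dB is a gain of −L dB): F_i = 10^(NF_i/10), G_i = 10^(G_i,dB/10)
  Stage 1: F_1 = 10^(2.23/10) = 1.671, G_1 = 10^(21.3/10) = 134.9
  Stage 2: F_2 = 10^(8.57/10) = 7.194, G_2 = 10^(−6.77/10) = 0.2104
Friis cascade:
  F = 1.671 + (7.194 − 1)/134.9 = 1.717
NF = 10 log₁₀(1.717) = 2.35 dB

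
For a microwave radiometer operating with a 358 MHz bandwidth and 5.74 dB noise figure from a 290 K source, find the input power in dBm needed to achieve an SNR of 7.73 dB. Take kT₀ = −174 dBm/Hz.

Sensitivity = −174 + 10 log₁₀(B) + NF + SNR_min
= −174 + 85.54 + 5.74 + 7.73
= −74.99 dBm → −75.0 dBm

−75.0 dBm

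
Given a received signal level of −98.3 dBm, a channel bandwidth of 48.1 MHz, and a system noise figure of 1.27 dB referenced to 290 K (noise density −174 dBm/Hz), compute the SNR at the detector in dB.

−2.4 dB

Noise floor: N = −174 + 10 log₁₀(B) + NF
10 log₁₀(4.81×10⁷) = 76.82 dB
N = −174 + 76.82 + 1.27 = −95.91 dBm
SNR = P_sig − N = −98.3 − (−95.91) = −2.39 dB → −2.4 dB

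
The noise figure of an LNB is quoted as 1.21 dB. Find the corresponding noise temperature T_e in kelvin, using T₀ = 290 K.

93.2 K

F = 10^(1.21/10) = 1.3213
T_e = (F − 1)·T₀ = (1.3213 − 1) × 290 = 93.2 K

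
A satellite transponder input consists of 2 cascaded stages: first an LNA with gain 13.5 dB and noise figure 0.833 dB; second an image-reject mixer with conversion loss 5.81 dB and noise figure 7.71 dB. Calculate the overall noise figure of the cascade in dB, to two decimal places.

1.55 dB

Convert to linear (a loss of L dB is a gain of −L dB): F_i = 10^(NF_i/10), G_i = 10^(G_i,dB/10)
  Stage 1: F_1 = 10^(0.833/10) = 1.211, G_1 = 10^(13.5/10) = 22.39
  Stage 2: F_2 = 10^(7.71/10) = 5.902, G_2 = 10^(−5.81/10) = 0.2624
Friis cascade:
  F = 1.211 + (5.902 − 1)/22.39 = 1.430
NF = 10 log₁₀(1.430) = 1.55 dB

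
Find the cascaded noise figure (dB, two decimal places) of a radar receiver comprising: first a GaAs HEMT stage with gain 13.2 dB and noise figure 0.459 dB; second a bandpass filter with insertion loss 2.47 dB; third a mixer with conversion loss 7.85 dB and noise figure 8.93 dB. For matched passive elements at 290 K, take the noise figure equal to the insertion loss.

2.37 dB

Convert to linear (a loss of L dB is a gain of −L dB): F_i = 10^(NF_i/10), G_i = 10^(G_i,dB/10)
  Stage 1: F_1 = 10^(0.459/10) = 1.111, G_1 = 10^(13.2/10) = 20.89
  Stage 2: F_2 = 10^(2.47/10) = 1.766, G_2 = 10^(−2.47/10) = 0.5662
  Stage 3: F_3 = 10^(8.93/10) = 7.816, G_3 = 10^(−7.85/10) = 0.1641
Friis cascade:
  F = 1.111 + (1.766 − 1)/20.89 + (7.816 − 1)/11.83 = 1.724
NF = 10 log₁₀(1.724) = 2.37 dB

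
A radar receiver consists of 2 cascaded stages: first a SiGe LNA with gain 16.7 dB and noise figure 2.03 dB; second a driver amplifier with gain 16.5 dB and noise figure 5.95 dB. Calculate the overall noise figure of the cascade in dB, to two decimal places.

2.20 dB

Convert to linear (a loss of L dB is a gain of −L dB): F_i = 10^(NF_i/10), G_i = 10^(G_i,dB/10)
  Stage 1: F_1 = 10^(2.03/10) = 1.596, G_1 = 10^(16.7/10) = 46.77
  Stage 2: F_2 = 10^(5.95/10) = 3.936, G_2 = 10^(16.5/10) = 44.67
Friis cascade:
  F = 1.596 + (3.936 − 1)/46.77 = 1.659
NF = 10 log₁₀(1.659) = 2.20 dB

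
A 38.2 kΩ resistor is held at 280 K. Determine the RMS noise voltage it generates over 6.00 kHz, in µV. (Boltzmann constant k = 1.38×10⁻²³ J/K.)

1.88 µV

V_n = √(4kTRB)
4kTRB = 4 × 1.38×10⁻²³ × 280 × 3.82×10⁴ × 6.00×10³ = 3.54×10⁻¹² V²
V_n = √(3.54×10⁻¹²) = 1.88×10⁻⁶ V = 1.88 µV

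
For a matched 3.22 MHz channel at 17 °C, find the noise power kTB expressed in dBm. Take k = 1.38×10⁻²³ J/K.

−108.9 dBm

T = 17 °C + 273.15 = 290.15 K
P_n = kTB = 1.38×10⁻²³ × 290.15 × 3.22×10⁶ = 1.29×10⁻¹⁴ W
In dBm: 10 log₁₀(1.29×10⁻¹⁴ / 10⁻³) = −108.9 dBm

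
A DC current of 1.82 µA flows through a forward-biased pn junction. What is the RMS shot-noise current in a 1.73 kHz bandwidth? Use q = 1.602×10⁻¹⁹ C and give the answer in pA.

31.8 pA

I_n = √(2qI·B)
2qI·B = 2 × 1.602×10⁻¹⁹ × 1.82×10⁻⁶ × 1.73×10³ = 1.01×10⁻²¹ A²
I_n = √(1.01×10⁻²¹) = 3.18×10⁻¹¹ A = 31.8 pA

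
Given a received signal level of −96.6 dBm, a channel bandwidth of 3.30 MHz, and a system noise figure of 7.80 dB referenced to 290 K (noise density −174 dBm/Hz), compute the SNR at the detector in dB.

4.4 dB

Noise floor: N = −174 + 10 log₁₀(B) + NF
10 log₁₀(3.30×10⁶) = 65.19 dB
N = −174 + 65.19 + 7.80 = −101.01 dBm
SNR = P_sig − N = −96.6 − (−101.01) = 4.41 dB → 4.4 dB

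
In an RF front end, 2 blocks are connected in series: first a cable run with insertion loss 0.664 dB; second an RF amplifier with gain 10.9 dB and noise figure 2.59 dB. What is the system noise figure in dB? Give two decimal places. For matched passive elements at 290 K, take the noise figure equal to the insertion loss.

Convert to linear (a loss of L dB is a gain of −L dB): F_i = 10^(NF_i/10), G_i = 10^(G_i,dB/10)
  Stage 1: F_1 = 10^(0.664/10) = 1.165, G_1 = 10^(−0.664/10) = 0.8582
  Stage 2: F_2 = 10^(2.59/10) = 1.816, G_2 = 10^(10.9/10) = 12.30
Friis cascade:
  F = 1.165 + (1.816 − 1)/0.8582 = 2.115
NF = 10 log₁₀(2.115) = 3.25 dB

3.25 dB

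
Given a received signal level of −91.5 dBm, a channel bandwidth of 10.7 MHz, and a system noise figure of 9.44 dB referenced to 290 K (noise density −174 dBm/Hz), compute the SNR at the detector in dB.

2.8 dB

Noise floor: N = −174 + 10 log₁₀(B) + NF
10 log₁₀(1.07×10⁷) = 70.29 dB
N = −174 + 70.29 + 9.44 = −94.27 dBm
SNR = P_sig − N = −91.5 − (−94.27) = 2.77 dB → 2.8 dB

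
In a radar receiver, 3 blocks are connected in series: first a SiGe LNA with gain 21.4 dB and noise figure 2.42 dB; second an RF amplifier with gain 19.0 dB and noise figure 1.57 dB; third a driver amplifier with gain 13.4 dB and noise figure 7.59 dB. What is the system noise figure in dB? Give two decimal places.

2.43 dB

Convert to linear (a loss of L dB is a gain of −L dB): F_i = 10^(NF_i/10), G_i = 10^(G_i,dB/10)
  Stage 1: F_1 = 10^(2.42/10) = 1.746, G_1 = 10^(21.4/10) = 138.0
  Stage 2: F_2 = 10^(1.57/10) = 1.435, G_2 = 10^(19.0/10) = 79.43
  Stage 3: F_3 = 10^(7.59/10) = 5.741, G_3 = 10^(13.4/10) = 21.88
Friis cascade:
  F = 1.746 + (1.435 − 1)/138.0 + (5.741 − 1)/1.096×10⁴ = 1.749
NF = 10 log₁₀(1.749) = 2.43 dB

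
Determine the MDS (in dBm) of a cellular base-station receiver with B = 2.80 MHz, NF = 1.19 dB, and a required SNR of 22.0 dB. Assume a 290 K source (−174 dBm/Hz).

−86.3 dBm

Sensitivity = −174 + 10 log₁₀(B) + NF + SNR_min
= −174 + 64.47 + 1.19 + 22.0
= −86.34 dBm → −86.3 dBm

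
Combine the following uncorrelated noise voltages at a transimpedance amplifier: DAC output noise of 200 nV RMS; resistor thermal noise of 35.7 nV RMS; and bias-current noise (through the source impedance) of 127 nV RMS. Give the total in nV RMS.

240 nV

Uncorrelated sources add in power (mean-square): V_tot = √(ΣV_i²)
V_tot = √[(2.00×10⁻⁷)² + (3.57×10⁻⁸)² + (1.27×10⁻⁷)²] = 2.40×10⁻⁷ V = 240 nV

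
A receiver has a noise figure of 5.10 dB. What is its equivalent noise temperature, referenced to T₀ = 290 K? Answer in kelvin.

648 K

F = 10^(5.10/10) = 3.23594
T_e = (F − 1)·T₀ = (3.23594 − 1) × 290 = 648 K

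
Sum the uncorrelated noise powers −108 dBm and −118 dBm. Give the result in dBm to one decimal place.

Convert to linear, add, convert back:
P₁ = 1.58×10⁻¹⁴ W, P₂ = 1.58×10⁻¹⁵ W
P_tot = 1.74×10⁻¹⁴ W → 10 log₁₀(P_tot / 10⁻³) = −107.6 dBm

−107.6 dBm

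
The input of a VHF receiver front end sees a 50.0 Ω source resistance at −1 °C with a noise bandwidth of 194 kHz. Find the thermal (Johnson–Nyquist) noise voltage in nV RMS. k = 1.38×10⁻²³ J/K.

T = −1 °C + 273.15 = 272.15 K
V_n = √(4kTRB)
4kTRB = 4 × 1.38×10⁻²³ × 272.15 × 5.00×10¹ × 1.94×10⁵ = 1.46×10⁻¹³ V²
V_n = √(1.46×10⁻¹³) = 3.82×10⁻⁷ V = 382 nV

382 nV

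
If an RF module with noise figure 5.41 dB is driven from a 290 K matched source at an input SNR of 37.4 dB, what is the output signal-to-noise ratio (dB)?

31.99 dB

By definition F = SNR_in/SNR_out, so in dB: SNR_out = SNR_in − NF
SNR_out = 37.4 − 5.41 = 31.99 dB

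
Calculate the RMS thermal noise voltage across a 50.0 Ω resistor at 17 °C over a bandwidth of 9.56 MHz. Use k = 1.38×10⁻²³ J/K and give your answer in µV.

2.77 µV

T = 17 °C + 273.15 = 290.15 K
V_n = √(4kTRB)
4kTRB = 4 × 1.38×10⁻²³ × 290.15 × 5.00×10¹ × 9.56×10⁶ = 7.66×10⁻¹² V²
V_n = √(7.66×10⁻¹²) = 2.77×10⁻⁶ V = 2.77 µV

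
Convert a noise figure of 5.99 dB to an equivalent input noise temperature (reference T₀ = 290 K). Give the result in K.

862 K

F = 10^(5.99/10) = 3.97192
T_e = (F − 1)·T₀ = (3.97192 − 1) × 290 = 862 K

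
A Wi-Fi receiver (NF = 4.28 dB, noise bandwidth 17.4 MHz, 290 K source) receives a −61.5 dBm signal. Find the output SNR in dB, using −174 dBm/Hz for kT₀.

35.8 dB

Noise floor: N = −174 + 10 log₁₀(B) + NF
10 log₁₀(1.74×10⁷) = 72.41 dB
N = −174 + 72.41 + 4.28 = −97.31 dBm
SNR = P_sig − N = −61.5 − (−97.31) = 35.81 dB → 35.8 dB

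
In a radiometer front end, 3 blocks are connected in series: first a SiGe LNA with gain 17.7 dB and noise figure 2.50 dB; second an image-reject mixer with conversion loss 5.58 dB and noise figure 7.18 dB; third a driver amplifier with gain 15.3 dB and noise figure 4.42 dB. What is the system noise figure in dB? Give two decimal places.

2.92 dB

Convert to linear (a loss of L dB is a gain of −L dB): F_i = 10^(NF_i/10), G_i = 10^(G_i,dB/10)
  Stage 1: F_1 = 10^(2.50/10) = 1.778, G_1 = 10^(17.7/10) = 58.88
  Stage 2: F_2 = 10^(7.18/10) = 5.224, G_2 = 10^(−5.58/10) = 0.2767
  Stage 3: F_3 = 10^(4.42/10) = 2.767, G_3 = 10^(15.3/10) = 33.88
Friis cascade:
  F = 1.778 + (5.224 − 1)/58.88 + (2.767 − 1)/16.29 = 1.958
NF = 10 log₁₀(1.958) = 2.92 dB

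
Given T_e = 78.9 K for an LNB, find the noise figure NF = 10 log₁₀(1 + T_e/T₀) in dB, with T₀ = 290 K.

F = 1 + T_e/T₀ = 1 + 78.9/290 = 1.27207
NF = 10 log₁₀(1.27207) = 1.05 dB

1.05 dB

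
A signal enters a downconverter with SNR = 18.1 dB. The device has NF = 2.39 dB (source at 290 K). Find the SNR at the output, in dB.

15.71 dB

By definition F = SNR_in/SNR_out, so in dB: SNR_out = SNR_in − NF
SNR_out = 18.1 − 2.39 = 15.71 dB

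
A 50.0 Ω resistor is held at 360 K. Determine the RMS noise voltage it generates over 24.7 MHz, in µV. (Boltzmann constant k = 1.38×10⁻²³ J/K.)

V_n = √(4kTRB)
4kTRB = 4 × 1.38×10⁻²³ × 360 × 5.00×10¹ × 2.47×10⁷ = 2.45×10⁻¹¹ V²
V_n = √(2.45×10⁻¹¹) = 4.95×10⁻⁶ V = 4.95 µV

4.95 µV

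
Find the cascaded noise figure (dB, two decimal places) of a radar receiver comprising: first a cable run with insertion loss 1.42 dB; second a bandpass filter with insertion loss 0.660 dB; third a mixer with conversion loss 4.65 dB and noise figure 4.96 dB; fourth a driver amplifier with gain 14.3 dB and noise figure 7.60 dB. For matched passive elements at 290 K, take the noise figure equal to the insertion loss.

14.39 dB

Convert to linear (a loss of L dB is a gain of −L dB): F_i = 10^(NF_i/10), G_i = 10^(G_i,dB/10)
  Stage 1: F_1 = 10^(1.42/10) = 1.387, G_1 = 10^(−1.42/10) = 0.7211
  Stage 2: F_2 = 10^(0.660/10) = 1.164, G_2 = 10^(−0.660/10) = 0.8590
  Stage 3: F_3 = 10^(4.96/10) = 3.133, G_3 = 10^(−4.65/10) = 0.3428
  Stage 4: F_4 = 10^(7.60/10) = 5.754, G_4 = 10^(14.3/10) = 26.92
Friis cascade:
  F = 1.387 + (1.164 − 1)/0.7211 + (3.133 − 1)/0.6194 + (5.754 − 1)/0.2123 = 27.45
NF = 10 log₁₀(27.45) = 14.39 dB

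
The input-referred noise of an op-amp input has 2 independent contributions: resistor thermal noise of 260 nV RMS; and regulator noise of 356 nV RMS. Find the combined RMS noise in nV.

441 nV

Uncorrelated sources add in power (mean-square): V_tot = √(ΣV_i²)
V_tot = √[(2.60×10⁻⁷)² + (3.56×10⁻⁷)²] = 4.41×10⁻⁷ V = 441 nV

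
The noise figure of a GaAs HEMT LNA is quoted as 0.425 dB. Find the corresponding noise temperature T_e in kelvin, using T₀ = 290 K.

29.8 K

F = 10^(0.425/10) = 1.10281
T_e = (F − 1)·T₀ = (1.10281 − 1) × 290 = 29.8 K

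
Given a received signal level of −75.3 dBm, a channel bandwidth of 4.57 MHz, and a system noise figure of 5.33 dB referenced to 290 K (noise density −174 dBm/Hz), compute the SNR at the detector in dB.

26.8 dB

Noise floor: N = −174 + 10 log₁₀(B) + NF
10 log₁₀(4.57×10⁶) = 66.6 dB
N = −174 + 66.6 + 5.33 = −102.07 dBm
SNR = P_sig − N = −75.3 − (−102.07) = 26.77 dB → 26.8 dB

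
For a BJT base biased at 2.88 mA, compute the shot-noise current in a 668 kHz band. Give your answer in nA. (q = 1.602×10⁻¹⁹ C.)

I_n = √(2qI·B)
2qI·B = 2 × 1.602×10⁻¹⁹ × 2.88×10⁻³ × 6.68×10⁵ = 6.16×10⁻¹⁶ A²
I_n = √(6.16×10⁻¹⁶) = 2.48×10⁻⁸ A = 24.8 nA

24.8 nA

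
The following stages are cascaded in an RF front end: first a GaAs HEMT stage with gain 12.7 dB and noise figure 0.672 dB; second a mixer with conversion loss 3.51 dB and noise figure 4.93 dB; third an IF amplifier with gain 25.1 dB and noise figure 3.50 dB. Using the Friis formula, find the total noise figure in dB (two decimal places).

1.55 dB

Convert to linear (a loss of L dB is a gain of −L dB): F_i = 10^(NF_i/10), G_i = 10^(G_i,dB/10)
  Stage 1: F_1 = 10^(0.672/10) = 1.167, G_1 = 10^(12.7/10) = 18.62
  Stage 2: F_2 = 10^(4.93/10) = 3.112, G_2 = 10^(−3.51/10) = 0.4457
  Stage 3: F_3 = 10^(3.50/10) = 2.239, G_3 = 10^(25.1/10) = 323.6
Friis cascade:
  F = 1.167 + (3.112 − 1)/18.62 + (2.239 − 1)/8.299 = 1.430
NF = 10 log₁₀(1.430) = 1.55 dB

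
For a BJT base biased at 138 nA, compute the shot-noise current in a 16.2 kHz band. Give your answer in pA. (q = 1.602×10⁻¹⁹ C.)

I_n = √(2qI·B)
2qI·B = 2 × 1.602×10⁻¹⁹ × 1.38×10⁻⁷ × 1.62×10⁴ = 7.16×10⁻²² A²
I_n = √(7.16×10⁻²²) = 2.68×10⁻¹¹ A = 26.8 pA

26.8 pA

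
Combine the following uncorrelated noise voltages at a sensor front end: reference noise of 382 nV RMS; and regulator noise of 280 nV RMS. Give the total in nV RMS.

Uncorrelated sources add in power (mean-square): V_tot = √(ΣV_i²)
V_tot = √[(3.82×10⁻⁷)² + (2.80×10⁻⁷)²] = 4.74×10⁻⁷ V = 474 nV

474 nV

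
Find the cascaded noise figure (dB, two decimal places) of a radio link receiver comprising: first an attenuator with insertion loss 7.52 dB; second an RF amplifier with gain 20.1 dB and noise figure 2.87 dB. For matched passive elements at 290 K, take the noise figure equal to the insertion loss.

10.39 dB

Convert to linear (a loss of L dB is a gain of −L dB): F_i = 10^(NF_i/10), G_i = 10^(G_i,dB/10)
  Stage 1: F_1 = 10^(7.52/10) = 5.649, G_1 = 10^(−7.52/10) = 0.1770
  Stage 2: F_2 = 10^(2.87/10) = 1.936, G_2 = 10^(20.1/10) = 102.3
Friis cascade:
  F = 5.649 + (1.936 − 1)/0.1770 = 10.94
NF = 10 log₁₀(10.94) = 10.39 dB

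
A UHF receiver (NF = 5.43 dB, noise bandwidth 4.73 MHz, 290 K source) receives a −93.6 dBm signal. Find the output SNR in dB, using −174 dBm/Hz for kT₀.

8.2 dB

Noise floor: N = −174 + 10 log₁₀(B) + NF
10 log₁₀(4.73×10⁶) = 66.75 dB
N = −174 + 66.75 + 5.43 = −101.82 dBm
SNR = P_sig − N = −93.6 − (−101.82) = 8.22 dB → 8.2 dB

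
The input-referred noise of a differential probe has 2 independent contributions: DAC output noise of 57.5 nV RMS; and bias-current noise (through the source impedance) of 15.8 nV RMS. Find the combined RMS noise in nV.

59.6 nV

Uncorrelated sources add in power (mean-square): V_tot = √(ΣV_i²)
V_tot = √[(5.75×10⁻⁸)² + (1.58×10⁻⁸)²] = 5.96×10⁻⁸ V = 59.6 nV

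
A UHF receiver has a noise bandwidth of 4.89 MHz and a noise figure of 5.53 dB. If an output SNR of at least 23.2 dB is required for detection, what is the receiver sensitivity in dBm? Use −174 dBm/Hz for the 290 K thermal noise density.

−78.4 dBm

Sensitivity = −174 + 10 log₁₀(B) + NF + SNR_min
= −174 + 66.89 + 5.53 + 23.2
= −78.38 dBm → −78.4 dBm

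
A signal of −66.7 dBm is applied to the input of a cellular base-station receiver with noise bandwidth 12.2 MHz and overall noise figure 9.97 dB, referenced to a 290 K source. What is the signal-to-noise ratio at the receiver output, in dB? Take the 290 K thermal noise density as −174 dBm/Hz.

26.5 dB

Noise floor: N = −174 + 10 log₁₀(B) + NF
10 log₁₀(1.22×10⁷) = 70.86 dB
N = −174 + 70.86 + 9.97 = −93.17 dBm
SNR = P_sig − N = −66.7 − (−93.17) = 26.47 dB → 26.5 dB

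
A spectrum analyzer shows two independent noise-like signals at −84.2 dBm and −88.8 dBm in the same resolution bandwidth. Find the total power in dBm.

−82.9 dBm

Convert to linear, add, convert back:
P₁ = 3.80×10⁻¹² W, P₂ = 1.32×10⁻¹² W
P_tot = 5.12×10⁻¹² W → 10 log₁₀(P_tot / 10⁻³) = −82.9 dBm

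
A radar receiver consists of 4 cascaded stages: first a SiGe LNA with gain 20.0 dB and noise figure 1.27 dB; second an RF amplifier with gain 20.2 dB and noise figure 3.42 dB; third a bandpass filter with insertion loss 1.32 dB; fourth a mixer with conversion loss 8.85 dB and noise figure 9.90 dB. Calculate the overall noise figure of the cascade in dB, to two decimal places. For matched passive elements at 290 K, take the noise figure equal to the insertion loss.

Convert to linear (a loss of L dB is a gain of −L dB): F_i = 10^(NF_i/10), G_i = 10^(G_i,dB/10)
  Stage 1: F_1 = 10^(1.27/10) = 1.340, G_1 = 10^(20.0/10) = 100.0
  Stage 2: F_2 = 10^(3.42/10) = 2.198, G_2 = 10^(20.2/10) = 104.7
  Stage 3: F_3 = 10^(1.32/10) = 1.355, G_3 = 10^(−1.32/10) = 0.7379
  Stage 4: F_4 = 10^(9.90/10) = 9.772, G_4 = 10^(−8.85/10) = 0.1303
Friis cascade:
  F = 1.340 + (2.198 − 1)/100.0 + (1.355 − 1)/1.047×10⁴ + (9.772 − 1)/7727 = 1.353
NF = 10 log₁₀(1.353) = 1.31 dB

1.31 dB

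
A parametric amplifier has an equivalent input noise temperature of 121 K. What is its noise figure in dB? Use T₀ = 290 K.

F = 1 + T_e/T₀ = 1 + 121/290 = 1.41724
NF = 10 log₁₀(1.41724) = 1.51 dB

1.51 dB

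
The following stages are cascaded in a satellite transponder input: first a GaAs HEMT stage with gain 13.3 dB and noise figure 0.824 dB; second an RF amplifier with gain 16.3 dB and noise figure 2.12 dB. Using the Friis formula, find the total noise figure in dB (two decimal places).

Convert to linear (a loss of L dB is a gain of −L dB): F_i = 10^(NF_i/10), G_i = 10^(G_i,dB/10)
  Stage 1: F_1 = 10^(0.824/10) = 1.209, G_1 = 10^(13.3/10) = 21.38
  Stage 2: F_2 = 10^(2.12/10) = 1.629, G_2 = 10^(16.3/10) = 42.66
Friis cascade:
  F = 1.209 + (1.629 − 1)/21.38 = 1.238
NF = 10 log₁₀(1.238) = 0.93 dB

0.93 dB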